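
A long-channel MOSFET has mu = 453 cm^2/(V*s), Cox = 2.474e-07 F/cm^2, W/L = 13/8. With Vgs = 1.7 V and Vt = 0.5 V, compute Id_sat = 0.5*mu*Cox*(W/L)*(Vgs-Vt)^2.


Step 1: Overdrive voltage Vov = Vgs - Vt = 1.7 - 0.5 = 1.2 V
Step 2: W/L = 13/8 = 1.625
Step 3: Id = 0.5 * 453 * 2.474e-07 * 1.625 * 1.2^2
Step 4: Id = 1.31e-04 A

1.31e-04


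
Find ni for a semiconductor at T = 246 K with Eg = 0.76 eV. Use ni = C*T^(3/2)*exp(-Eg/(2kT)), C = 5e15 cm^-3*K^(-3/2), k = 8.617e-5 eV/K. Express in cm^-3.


Step 1: Compute kT = 8.617e-5 * 246 = 0.02119782 eV
Step 2: Exponent = -Eg/(2kT) = -0.76/(2*0.02119782) = -17.92637
Step 3: T^(3/2) = 246^1.5 = 3858.36
Step 4: ni = 5e15 * 3858.36 * exp(-17.92637) = 3.16e+11 cm^-3

3.16e+11


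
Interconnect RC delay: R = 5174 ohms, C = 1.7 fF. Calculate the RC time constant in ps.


Step 1: tau = R * C
Step 2: tau = 5174 * 1.7 fF = 5174 * 1.7e-15 F
Step 3: tau = 8.7958e-12 s = 8.7958 ps

8.7958


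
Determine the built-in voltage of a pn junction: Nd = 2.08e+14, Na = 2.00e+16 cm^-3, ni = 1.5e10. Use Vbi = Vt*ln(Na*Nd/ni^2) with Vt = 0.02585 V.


Step 1: Compute Na*Nd/ni^2 = 2.00e+16 * 2.08e+14 / (1.5e10)^2 = 1.8489e+10
Step 2: ln(1.8489e+10) = 23.6404
Step 3: Vbi = 0.02585 * 23.6404 = 0.611 V

0.611


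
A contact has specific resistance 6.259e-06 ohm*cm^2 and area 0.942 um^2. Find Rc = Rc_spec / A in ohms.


Step 1: Convert area to cm^2: 0.942 um^2 = 9.4200e-09 cm^2
Step 2: Rc = Rc_spec / A = 6.259e-06 / 9.4200e-09
Step 3: Rc = 6.64e+02 ohms

6.64e+02


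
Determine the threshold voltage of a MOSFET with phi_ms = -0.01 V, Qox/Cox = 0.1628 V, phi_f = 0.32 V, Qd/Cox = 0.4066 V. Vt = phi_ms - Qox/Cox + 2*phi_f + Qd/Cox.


Step 1: Vt = phi_ms - Qox/Cox + 2*phi_f + Qd/Cox
Step 2: Vt = -0.01 - 0.1628 + 2*0.32 + 0.4066
Step 3: Vt = -0.01 - 0.1628 + 0.64 + 0.4066
Step 4: Vt = 0.8738 V

0.8738


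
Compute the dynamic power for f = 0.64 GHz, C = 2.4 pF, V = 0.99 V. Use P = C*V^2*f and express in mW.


Step 1: V^2 = 0.99^2 = 0.9801 V^2
Step 2: P = C*V^2*f = 2.4e-12 F * 0.9801 * 0.64e9 Hz
Step 3: P = 1.5054336e-03 W
Step 4: P = 1.505 mW

1.505


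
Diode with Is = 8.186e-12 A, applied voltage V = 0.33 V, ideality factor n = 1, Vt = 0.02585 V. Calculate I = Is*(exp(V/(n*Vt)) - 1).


Step 1: V/(n*Vt) = 0.33/(1*0.02585) = 12.7660
Step 2: exp(12.7660) = 3.5011e+05
Step 3: I = 8.186e-12 * (3.5011e+05 - 1) = 2.87e-06 A

2.87e-06


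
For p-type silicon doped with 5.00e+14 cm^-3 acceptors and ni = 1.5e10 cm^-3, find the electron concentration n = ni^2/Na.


Step 1: Majority hole concentration p ≈ Na = 5.00e+14 cm^-3
Step 2: n = ni^2 / Na = (1.5e10)^2 / 5.00e+14
Step 3: n = 4.50e+05 cm^-3

4.50e+05


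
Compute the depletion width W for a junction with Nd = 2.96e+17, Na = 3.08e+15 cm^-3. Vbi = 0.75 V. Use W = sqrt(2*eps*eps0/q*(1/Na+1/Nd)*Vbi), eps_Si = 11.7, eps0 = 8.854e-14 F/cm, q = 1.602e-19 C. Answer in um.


Step 1: 1/Na + 1/Nd = 1/3.08e+15 + 1/2.96e+17 = 3.28054e-16
Step 2: 2*eps*eps0/q = 2*11.7*8.854e-14/1.602e-19 = 1.293281e+07
Step 3: W^2 = 1.293281e+07 * 3.28054e-16 * 0.75 = 3.18200e-09
Step 4: W = sqrt(3.18200e-09) = 5.641e-05 cm = 0.5641 um

0.5641


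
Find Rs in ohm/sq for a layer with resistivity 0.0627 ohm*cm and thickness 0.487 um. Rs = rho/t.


Step 1: Convert thickness to cm: t = 0.487 um = 4.8700e-05 cm
Step 2: Rs = rho / t = 0.0627 / 4.8700e-05
Step 3: Rs = 1287.5 ohm/sq

1287.5


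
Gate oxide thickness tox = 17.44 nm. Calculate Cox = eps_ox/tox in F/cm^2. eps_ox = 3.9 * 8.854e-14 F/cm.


Step 1: eps_ox = 3.9 * 8.854e-14 = 3.45306e-13 F/cm
Step 2: tox in cm = 17.44 nm * 1e-7 = 1.7440e-06 cm
Step 3: Cox = 3.45306e-13 / 1.7440e-06 = 1.98e-07 F/cm^2

1.98e-07


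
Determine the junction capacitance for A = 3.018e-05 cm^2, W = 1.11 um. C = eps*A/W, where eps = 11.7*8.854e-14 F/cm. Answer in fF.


Step 1: eps_Si = 11.7 * 8.854e-14 = 1.035918e-12 F/cm
Step 2: W in cm = 1.11 * 1e-4 = 1.11e-04 cm
Step 3: C = 1.035918e-12 * 3.018e-05 / 1.11e-04 = 2.816577e-13 F
Step 4: C = 281.66 fF

281.66


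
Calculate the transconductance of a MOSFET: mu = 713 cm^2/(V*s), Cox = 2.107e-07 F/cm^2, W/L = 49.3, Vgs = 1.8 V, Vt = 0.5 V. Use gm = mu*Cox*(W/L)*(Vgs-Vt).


Step 1: Vov = Vgs - Vt = 1.8 - 0.5 = 1.3 V
Step 2: gm = mu * Cox * (W/L) * Vov
Step 3: gm = 713 * 2.107e-07 * 49.3 * 1.3 = 9.63e-03 S

9.63e-03


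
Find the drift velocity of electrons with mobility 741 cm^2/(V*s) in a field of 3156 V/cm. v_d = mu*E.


Step 1: v_d = mu * E
Step 2: v_d = 741 * 3156 = 2338596
Step 3: v_d = 2.34e+06 cm/s

2.34e+06


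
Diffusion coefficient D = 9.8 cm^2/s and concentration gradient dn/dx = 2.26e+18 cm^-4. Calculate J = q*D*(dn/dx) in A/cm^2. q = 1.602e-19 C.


Step 1: J = q * D * (dn/dx)
Step 2: J = 1.602e-19 * 9.8 * 2.26e+18
Step 3: J = 3.55e+00 A/cm^2

3.55e+00


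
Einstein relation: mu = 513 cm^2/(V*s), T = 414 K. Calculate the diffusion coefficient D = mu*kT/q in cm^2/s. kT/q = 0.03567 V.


Step 1: D = mu * (kT/q)
Step 2: D = 513 * 0.03567
Step 3: D = 18.3 cm^2/s

18.3


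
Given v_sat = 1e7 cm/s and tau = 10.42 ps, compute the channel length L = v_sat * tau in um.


Step 1: tau in seconds = 10.42 ps * 1e-12 = 1.0420e-11 s
Step 2: L = v_sat * tau = 1e7 * 1.0420e-11 = 1.0420e-04 cm
Step 3: L in um = 1.0420e-04 * 1e4 = 1.042 um

1.042


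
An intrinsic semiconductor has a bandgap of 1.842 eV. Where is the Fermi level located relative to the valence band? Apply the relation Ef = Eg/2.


Step 1: For an intrinsic semiconductor, the Fermi level sits at midgap.
Step 2: Ef = Eg / 2 = 1.842 / 2 = 0.921 eV

0.921


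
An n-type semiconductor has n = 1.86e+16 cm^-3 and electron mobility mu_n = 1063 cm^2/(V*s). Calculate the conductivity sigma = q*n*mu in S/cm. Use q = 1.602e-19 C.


Step 1: sigma = q * n * mu
Step 2: sigma = 1.602e-19 * 1.86e+16 * 1063
Step 3: sigma = 3.167e+00 S/cm

3.167e+00


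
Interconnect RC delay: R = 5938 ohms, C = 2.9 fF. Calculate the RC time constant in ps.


Step 1: tau = R * C
Step 2: tau = 5938 * 2.9 fF = 5938 * 2.9e-15 F
Step 3: tau = 1.72202e-11 s = 17.2202 ps

17.2202


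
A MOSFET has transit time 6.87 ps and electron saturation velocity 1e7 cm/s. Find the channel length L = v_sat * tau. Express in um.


Step 1: tau in seconds = 6.87 ps * 1e-12 = 6.8700e-12 s
Step 2: L = v_sat * tau = 1e7 * 6.8700e-12 = 6.8700e-05 cm
Step 3: L in um = 6.8700e-05 * 1e4 = 0.687 um

0.687


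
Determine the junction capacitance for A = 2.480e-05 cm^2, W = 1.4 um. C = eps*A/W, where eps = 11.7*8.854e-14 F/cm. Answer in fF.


Step 1: eps_Si = 11.7 * 8.854e-14 = 1.035918e-12 F/cm
Step 2: W in cm = 1.4 * 1e-4 = 1.40e-04 cm
Step 3: C = 1.035918e-12 * 2.480e-05 / 1.40e-04 = 1.835055e-13 F
Step 4: C = 183.51 fF

183.51


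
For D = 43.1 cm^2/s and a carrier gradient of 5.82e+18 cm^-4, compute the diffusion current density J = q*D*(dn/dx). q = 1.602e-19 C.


Step 1: J = q * D * (dn/dx)
Step 2: J = 1.602e-19 * 43.1 * 5.82e+18
Step 3: J = 4.02e+01 A/cm^2

4.02e+01


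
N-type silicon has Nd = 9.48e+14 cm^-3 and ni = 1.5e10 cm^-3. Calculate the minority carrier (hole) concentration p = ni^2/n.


Step 1: Since Nd >> ni, n ≈ Nd = 9.48e+14 cm^-3
Step 2: p = ni^2 / n = (1.5e10)^2 / 9.48e+14
Step 3: p = 2.25e20 / 9.48e+14 = 2.37e+05 cm^-3

2.37e+05


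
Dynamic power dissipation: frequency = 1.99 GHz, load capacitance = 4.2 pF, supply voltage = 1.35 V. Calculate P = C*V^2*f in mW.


Step 1: V^2 = 1.35^2 = 1.8225 V^2
Step 2: P = C*V^2*f = 4.2e-12 F * 1.8225 * 1.99e9 Hz
Step 3: P = 1.5232455e-02 W
Step 4: P = 15.232 mW

15.232


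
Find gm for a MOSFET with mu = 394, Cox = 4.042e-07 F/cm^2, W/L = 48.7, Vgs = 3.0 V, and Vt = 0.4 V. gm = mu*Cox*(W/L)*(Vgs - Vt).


Step 1: Vov = Vgs - Vt = 3.0 - 0.4 = 2.6 V
Step 2: gm = mu * Cox * (W/L) * Vov
Step 3: gm = 394 * 4.042e-07 * 48.7 * 2.6 = 2.02e-02 S

2.02e-02


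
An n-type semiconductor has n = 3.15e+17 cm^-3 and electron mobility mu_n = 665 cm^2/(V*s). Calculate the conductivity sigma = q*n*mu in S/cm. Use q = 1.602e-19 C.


Step 1: sigma = q * n * mu
Step 2: sigma = 1.602e-19 * 3.15e+17 * 665
Step 3: sigma = 3.356e+01 S/cm

3.356e+01


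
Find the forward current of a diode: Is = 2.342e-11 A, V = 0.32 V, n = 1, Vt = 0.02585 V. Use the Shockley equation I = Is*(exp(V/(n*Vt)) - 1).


Step 1: V/(n*Vt) = 0.32/(1*0.02585) = 12.3791
Step 2: exp(12.3791) = 2.3778e+05
Step 3: I = 2.342e-11 * (2.3778e+05 - 1) = 5.57e-06 A

5.57e-06


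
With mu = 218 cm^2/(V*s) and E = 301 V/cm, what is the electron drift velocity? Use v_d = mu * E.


Step 1: v_d = mu * E
Step 2: v_d = 218 * 301 = 65618
Step 3: v_d = 6.56e+04 cm/s

6.56e+04


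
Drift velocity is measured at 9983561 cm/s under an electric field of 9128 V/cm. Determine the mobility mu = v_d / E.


Step 1: mu = v_d / E
Step 2: mu = 9983561 / 9128
Step 3: mu = 1093.73 cm^2/(V*s)

1093.73


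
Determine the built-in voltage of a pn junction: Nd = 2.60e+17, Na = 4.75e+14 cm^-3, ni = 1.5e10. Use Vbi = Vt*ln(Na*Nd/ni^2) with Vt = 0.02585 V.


Step 1: Compute Na*Nd/ni^2 = 4.75e+14 * 2.60e+17 / (1.5e10)^2 = 5.4889e+11
Step 2: ln(5.4889e+11) = 27.0312
Step 3: Vbi = 0.02585 * 27.0312 = 0.699 V

0.699


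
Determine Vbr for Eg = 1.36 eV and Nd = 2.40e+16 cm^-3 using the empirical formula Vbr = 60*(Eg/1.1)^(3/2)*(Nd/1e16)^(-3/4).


Step 1: Eg/1.1 = 1.36/1.1 = 1.236364
Step 2: (Eg/1.1)^1.5 = 1.236364^1.5 = 1.374737
Step 3: (Nd/1e16)^(-0.75) = (2.4)^(-0.75) = 0.518611
Step 4: Vbr = 60 * 1.374737 * 0.518611 = 42.8 V

42.8


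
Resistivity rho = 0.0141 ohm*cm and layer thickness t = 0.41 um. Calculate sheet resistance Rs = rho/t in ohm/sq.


Step 1: Convert thickness to cm: t = 0.41 um = 4.1000e-05 cm
Step 2: Rs = rho / t = 0.0141 / 4.1000e-05
Step 3: Rs = 343.9 ohm/sq

343.9


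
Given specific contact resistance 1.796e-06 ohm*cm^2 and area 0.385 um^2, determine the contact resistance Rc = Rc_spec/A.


Step 1: Convert area to cm^2: 0.385 um^2 = 3.8500e-09 cm^2
Step 2: Rc = Rc_spec / A = 1.796e-06 / 3.8500e-09
Step 3: Rc = 4.66e+02 ohms

4.66e+02


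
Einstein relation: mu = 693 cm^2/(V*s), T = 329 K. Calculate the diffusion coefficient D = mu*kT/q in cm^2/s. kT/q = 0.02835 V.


Step 1: D = mu * (kT/q)
Step 2: D = 693 * 0.02835
Step 3: D = 19.65 cm^2/s

19.65


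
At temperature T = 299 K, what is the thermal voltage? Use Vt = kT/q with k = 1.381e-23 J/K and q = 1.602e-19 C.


Step 1: kT = 1.381e-23 * 299 = 4.12919e-21 J
Step 2: Vt = kT/q = 4.12919e-21 / 1.602e-19
Step 3: Vt = 0.02578 V

0.02578


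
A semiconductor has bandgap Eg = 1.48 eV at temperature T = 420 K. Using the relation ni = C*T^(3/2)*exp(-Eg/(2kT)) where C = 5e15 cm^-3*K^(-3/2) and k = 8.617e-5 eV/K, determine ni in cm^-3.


Step 1: Compute kT = 8.617e-5 * 420 = 0.0361914 eV
Step 2: Exponent = -Eg/(2kT) = -1.48/(2*0.0361914) = -20.44685
Step 3: T^(3/2) = 420^1.5 = 8607.44
Step 4: ni = 5e15 * 8607.44 * exp(-20.44685) = 5.67e+10 cm^-3

5.67e+10


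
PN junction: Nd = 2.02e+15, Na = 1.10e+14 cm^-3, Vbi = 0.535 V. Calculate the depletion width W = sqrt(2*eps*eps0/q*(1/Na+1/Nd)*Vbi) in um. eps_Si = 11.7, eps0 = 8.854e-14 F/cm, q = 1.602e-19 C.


Step 1: 1/Na + 1/Nd = 1/1.10e+14 + 1/2.02e+15 = 9.58596e-15
Step 2: 2*eps*eps0/q = 2*11.7*8.854e-14/1.602e-19 = 1.293281e+07
Step 3: W^2 = 1.293281e+07 * 9.58596e-15 * 0.535 = 6.63258e-08
Step 4: W = sqrt(6.63258e-08) = 2.575e-04 cm = 2.575 um

2.575


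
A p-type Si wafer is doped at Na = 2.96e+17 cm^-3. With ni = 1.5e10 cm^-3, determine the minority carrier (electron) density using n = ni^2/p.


Step 1: Majority hole concentration p ≈ Na = 2.96e+17 cm^-3
Step 2: n = ni^2 / Na = (1.5e10)^2 / 2.96e+17
Step 3: n = 7.60e+02 cm^-3

7.60e+02


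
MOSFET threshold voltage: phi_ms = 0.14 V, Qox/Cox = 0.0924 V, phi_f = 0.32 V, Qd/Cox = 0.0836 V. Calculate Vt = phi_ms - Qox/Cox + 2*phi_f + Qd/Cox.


Step 1: Vt = phi_ms - Qox/Cox + 2*phi_f + Qd/Cox
Step 2: Vt = 0.14 - 0.0924 + 2*0.32 + 0.0836
Step 3: Vt = 0.14 - 0.0924 + 0.64 + 0.0836
Step 4: Vt = 0.7712 V

0.7712


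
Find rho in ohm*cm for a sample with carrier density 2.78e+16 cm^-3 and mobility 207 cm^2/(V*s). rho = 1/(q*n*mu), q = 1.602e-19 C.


Step 1: sigma = q * n * mu = 1.602e-19 * 2.78e+16 * 207 = 9.21887e-01 S/cm
Step 2: rho = 1 / sigma = 1 / 9.21887e-01 = 1.085 ohm*cm

1.085


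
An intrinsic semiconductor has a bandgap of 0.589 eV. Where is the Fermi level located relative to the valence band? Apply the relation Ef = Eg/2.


Step 1: For an intrinsic semiconductor, the Fermi level sits at midgap.
Step 2: Ef = Eg / 2 = 0.589 / 2 = 0.2945 eV

0.2945


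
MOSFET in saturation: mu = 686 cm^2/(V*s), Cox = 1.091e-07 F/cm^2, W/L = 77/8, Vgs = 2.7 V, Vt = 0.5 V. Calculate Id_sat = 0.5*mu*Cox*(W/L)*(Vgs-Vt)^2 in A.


Step 1: Overdrive voltage Vov = Vgs - Vt = 2.7 - 0.5 = 2.2 V
Step 2: W/L = 77/8 = 9.625
Step 3: Id = 0.5 * 686 * 1.091e-07 * 9.625 * 2.2^2
Step 4: Id = 1.74e-03 A

1.74e-03


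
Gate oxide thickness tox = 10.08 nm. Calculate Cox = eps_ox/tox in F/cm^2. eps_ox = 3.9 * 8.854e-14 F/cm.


Step 1: eps_ox = 3.9 * 8.854e-14 = 3.45306e-13 F/cm
Step 2: tox in cm = 10.08 nm * 1e-7 = 1.0080e-06 cm
Step 3: Cox = 3.45306e-13 / 1.0080e-06 = 3.43e-07 F/cm^2

3.43e-07


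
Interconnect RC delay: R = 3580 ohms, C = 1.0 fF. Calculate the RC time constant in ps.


Step 1: tau = R * C
Step 2: tau = 3580 * 1.0 fF = 3580 * 1.0e-15 F
Step 3: tau = 3.58e-12 s = 3.58 ps

3.58


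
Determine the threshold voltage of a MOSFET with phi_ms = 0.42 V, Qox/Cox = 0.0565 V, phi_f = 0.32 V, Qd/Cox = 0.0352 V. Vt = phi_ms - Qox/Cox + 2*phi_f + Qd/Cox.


Step 1: Vt = phi_ms - Qox/Cox + 2*phi_f + Qd/Cox
Step 2: Vt = 0.42 - 0.0565 + 2*0.32 + 0.0352
Step 3: Vt = 0.42 - 0.0565 + 0.64 + 0.0352
Step 4: Vt = 1.0387 V

1.0387


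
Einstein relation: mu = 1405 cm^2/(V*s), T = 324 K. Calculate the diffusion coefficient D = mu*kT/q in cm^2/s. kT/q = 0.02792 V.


Step 1: D = mu * (kT/q)
Step 2: D = 1405 * 0.02792
Step 3: D = 39.23 cm^2/s

39.23


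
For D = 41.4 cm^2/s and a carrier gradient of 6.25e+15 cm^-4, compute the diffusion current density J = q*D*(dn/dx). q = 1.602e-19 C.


Step 1: J = q * D * (dn/dx)
Step 2: J = 1.602e-19 * 41.4 * 6.25e+15
Step 3: J = 4.15e-02 A/cm^2

4.15e-02


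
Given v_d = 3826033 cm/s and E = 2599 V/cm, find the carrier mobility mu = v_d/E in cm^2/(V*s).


Step 1: mu = v_d / E
Step 2: mu = 3826033 / 2599
Step 3: mu = 1472.12 cm^2/(V*s)

1472.12


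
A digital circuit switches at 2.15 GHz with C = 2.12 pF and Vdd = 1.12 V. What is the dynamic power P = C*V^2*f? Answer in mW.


Step 1: V^2 = 1.12^2 = 1.2544 V^2
Step 2: P = C*V^2*f = 2.12e-12 F * 1.2544 * 2.15e9 Hz
Step 3: P = 5.7175552e-03 W
Step 4: P = 5.718 mW

5.718


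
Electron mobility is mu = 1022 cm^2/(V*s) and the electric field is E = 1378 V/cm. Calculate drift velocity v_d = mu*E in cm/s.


Step 1: v_d = mu * E
Step 2: v_d = 1022 * 1378 = 1408316
Step 3: v_d = 1.41e+06 cm/s

1.41e+06


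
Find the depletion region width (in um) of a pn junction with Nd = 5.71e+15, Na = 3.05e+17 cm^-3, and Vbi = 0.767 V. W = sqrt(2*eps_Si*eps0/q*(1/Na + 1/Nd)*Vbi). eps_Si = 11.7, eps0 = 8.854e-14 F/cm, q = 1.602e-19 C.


Step 1: 1/Na + 1/Nd = 1/3.05e+17 + 1/5.71e+15 = 1.78410e-16
Step 2: 2*eps*eps0/q = 2*11.7*8.854e-14/1.602e-19 = 1.293281e+07
Step 3: W^2 = 1.293281e+07 * 1.78410e-16 * 0.767 = 1.76973e-09
Step 4: W = sqrt(1.76973e-09) = 4.207e-05 cm = 0.4207 um

0.4207


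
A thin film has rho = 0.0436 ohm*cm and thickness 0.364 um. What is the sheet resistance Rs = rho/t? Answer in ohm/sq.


Step 1: Convert thickness to cm: t = 0.364 um = 3.6400e-05 cm
Step 2: Rs = rho / t = 0.0436 / 3.6400e-05
Step 3: Rs = 1197.8 ohm/sq

1197.8


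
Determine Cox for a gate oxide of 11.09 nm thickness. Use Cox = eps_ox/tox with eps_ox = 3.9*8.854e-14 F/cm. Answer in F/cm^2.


Step 1: eps_ox = 3.9 * 8.854e-14 = 3.45306e-13 F/cm
Step 2: tox in cm = 11.09 nm * 1e-7 = 1.1090e-06 cm
Step 3: Cox = 3.45306e-13 / 1.1090e-06 = 3.11e-07 F/cm^2

3.11e-07


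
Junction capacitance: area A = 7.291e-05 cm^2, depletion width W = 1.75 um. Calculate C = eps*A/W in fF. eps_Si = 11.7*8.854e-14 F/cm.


Step 1: eps_Si = 11.7 * 8.854e-14 = 1.035918e-12 F/cm
Step 2: W in cm = 1.75 * 1e-4 = 1.75e-04 cm
Step 3: C = 1.035918e-12 * 7.291e-05 / 1.75e-04 = 4.315930e-13 F
Step 4: C = 431.59 fF

431.59


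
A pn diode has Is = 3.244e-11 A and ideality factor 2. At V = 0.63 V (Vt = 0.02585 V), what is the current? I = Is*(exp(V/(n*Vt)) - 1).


Step 1: V/(n*Vt) = 0.63/(2*0.02585) = 12.1857
Step 2: exp(12.1857) = 1.9597e+05
Step 3: I = 3.244e-11 * (1.9597e+05 - 1) = 6.36e-06 A

6.36e-06


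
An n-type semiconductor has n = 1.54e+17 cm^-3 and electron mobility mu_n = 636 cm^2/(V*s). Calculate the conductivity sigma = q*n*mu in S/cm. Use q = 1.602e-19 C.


Step 1: sigma = q * n * mu
Step 2: sigma = 1.602e-19 * 1.54e+17 * 636
Step 3: sigma = 1.569e+01 S/cm

1.569e+01


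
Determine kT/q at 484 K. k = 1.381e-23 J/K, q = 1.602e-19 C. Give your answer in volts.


Step 1: kT = 1.381e-23 * 484 = 6.68404e-21 J
Step 2: Vt = kT/q = 6.68404e-21 / 1.602e-19
Step 3: Vt = 0.04172 V

0.04172


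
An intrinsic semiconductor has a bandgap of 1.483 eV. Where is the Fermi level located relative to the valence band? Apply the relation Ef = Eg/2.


Step 1: For an intrinsic semiconductor, the Fermi level sits at midgap.
Step 2: Ef = Eg / 2 = 1.483 / 2 = 0.7415 eV

0.7415


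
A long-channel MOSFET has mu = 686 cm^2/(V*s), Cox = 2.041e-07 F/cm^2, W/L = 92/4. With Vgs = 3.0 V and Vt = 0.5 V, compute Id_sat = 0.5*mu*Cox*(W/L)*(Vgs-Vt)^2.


Step 1: Overdrive voltage Vov = Vgs - Vt = 3.0 - 0.5 = 2.5 V
Step 2: W/L = 92/4 = 23
Step 3: Id = 0.5 * 686 * 2.041e-07 * 23 * 2.5^2
Step 4: Id = 1.01e-02 A

1.01e-02


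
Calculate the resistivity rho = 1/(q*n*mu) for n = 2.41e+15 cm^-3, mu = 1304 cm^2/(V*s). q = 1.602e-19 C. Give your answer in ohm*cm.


Step 1: sigma = q * n * mu = 1.602e-19 * 2.41e+15 * 1304 = 5.03451e-01 S/cm
Step 2: rho = 1 / sigma = 1 / 5.03451e-01 = 1.986 ohm*cm

1.986


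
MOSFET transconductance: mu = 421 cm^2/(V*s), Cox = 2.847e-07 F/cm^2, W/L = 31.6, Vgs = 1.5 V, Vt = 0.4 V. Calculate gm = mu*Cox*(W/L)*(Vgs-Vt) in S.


Step 1: Vov = Vgs - Vt = 1.5 - 0.4 = 1.1 V
Step 2: gm = mu * Cox * (W/L) * Vov
Step 3: gm = 421 * 2.847e-07 * 31.6 * 1.1 = 4.17e-03 S

4.17e-03


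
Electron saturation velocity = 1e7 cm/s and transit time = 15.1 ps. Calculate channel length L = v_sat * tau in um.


Step 1: tau in seconds = 15.1 ps * 1e-12 = 1.5100e-11 s
Step 2: L = v_sat * tau = 1e7 * 1.5100e-11 = 1.5100e-04 cm
Step 3: L in um = 1.5100e-04 * 1e4 = 1.51 um

1.51


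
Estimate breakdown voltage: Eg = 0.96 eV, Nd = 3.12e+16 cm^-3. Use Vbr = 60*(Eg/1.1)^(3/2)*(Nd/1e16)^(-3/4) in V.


Step 1: Eg/1.1 = 0.96/1.1 = 0.872727
Step 2: (Eg/1.1)^1.5 = 0.872727^1.5 = 0.815300
Step 3: (Nd/1e16)^(-0.75) = (3.12)^(-0.75) = 0.425975
Step 4: Vbr = 60 * 0.815300 * 0.425975 = 20.8 V

20.8


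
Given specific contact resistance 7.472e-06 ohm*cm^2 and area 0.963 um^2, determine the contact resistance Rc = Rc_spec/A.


Step 1: Convert area to cm^2: 0.963 um^2 = 9.6300e-09 cm^2
Step 2: Rc = Rc_spec / A = 7.472e-06 / 9.6300e-09
Step 3: Rc = 7.76e+02 ohms

7.76e+02


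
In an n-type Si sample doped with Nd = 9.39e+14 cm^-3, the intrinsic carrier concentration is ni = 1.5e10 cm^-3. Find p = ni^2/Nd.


Step 1: Since Nd >> ni, n ≈ Nd = 9.39e+14 cm^-3
Step 2: p = ni^2 / n = (1.5e10)^2 / 9.39e+14
Step 3: p = 2.25e20 / 9.39e+14 = 2.40e+05 cm^-3

2.40e+05


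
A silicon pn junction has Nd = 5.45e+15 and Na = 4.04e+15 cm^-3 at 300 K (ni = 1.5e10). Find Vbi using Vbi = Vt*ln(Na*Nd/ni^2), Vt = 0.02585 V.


Step 1: Compute Na*Nd/ni^2 = 4.04e+15 * 5.45e+15 / (1.5e10)^2 = 9.7858e+10
Step 2: ln(9.7858e+10) = 25.3068
Step 3: Vbi = 0.02585 * 25.3068 = 0.654 V

0.654


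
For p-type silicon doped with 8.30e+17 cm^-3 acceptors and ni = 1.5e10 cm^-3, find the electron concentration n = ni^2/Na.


Step 1: Majority hole concentration p ≈ Na = 8.30e+17 cm^-3
Step 2: n = ni^2 / Na = (1.5e10)^2 / 8.30e+17
Step 3: n = 2.71e+02 cm^-3

2.71e+02


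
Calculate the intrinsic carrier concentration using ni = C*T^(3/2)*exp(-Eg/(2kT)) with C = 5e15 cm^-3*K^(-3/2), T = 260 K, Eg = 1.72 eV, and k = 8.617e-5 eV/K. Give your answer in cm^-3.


Step 1: Compute kT = 8.617e-5 * 260 = 0.0224042 eV
Step 2: Exponent = -Eg/(2kT) = -1.72/(2*0.0224042) = -38.38566
Step 3: T^(3/2) = 260^1.5 = 4192.37
Step 4: ni = 5e15 * 4192.37 * exp(-38.38566) = 4.47e+02 cm^-3

4.47e+02


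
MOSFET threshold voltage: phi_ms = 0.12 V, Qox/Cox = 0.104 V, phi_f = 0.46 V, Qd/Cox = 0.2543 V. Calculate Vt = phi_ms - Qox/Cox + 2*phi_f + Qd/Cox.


Step 1: Vt = phi_ms - Qox/Cox + 2*phi_f + Qd/Cox
Step 2: Vt = 0.12 - 0.104 + 2*0.46 + 0.2543
Step 3: Vt = 0.12 - 0.104 + 0.92 + 0.2543
Step 4: Vt = 1.1903 V

1.1903


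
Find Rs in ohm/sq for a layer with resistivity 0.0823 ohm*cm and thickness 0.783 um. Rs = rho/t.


Step 1: Convert thickness to cm: t = 0.783 um = 7.8300e-05 cm
Step 2: Rs = rho / t = 0.0823 / 7.8300e-05
Step 3: Rs = 1051.1 ohm/sq

1051.1


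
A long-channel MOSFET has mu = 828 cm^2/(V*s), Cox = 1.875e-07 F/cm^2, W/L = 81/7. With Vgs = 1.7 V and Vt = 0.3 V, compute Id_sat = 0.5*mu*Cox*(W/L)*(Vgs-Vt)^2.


Step 1: Overdrive voltage Vov = Vgs - Vt = 1.7 - 0.3 = 1.4 V
Step 2: W/L = 81/7 = 11.5714
Step 3: Id = 0.5 * 828 * 1.875e-07 * 11.5714 * 1.4^2
Step 4: Id = 1.76e-03 A

1.76e-03


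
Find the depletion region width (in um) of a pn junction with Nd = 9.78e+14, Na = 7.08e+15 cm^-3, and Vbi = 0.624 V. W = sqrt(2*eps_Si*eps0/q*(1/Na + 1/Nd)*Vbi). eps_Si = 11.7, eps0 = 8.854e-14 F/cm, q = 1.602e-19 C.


Step 1: 1/Na + 1/Nd = 1/7.08e+15 + 1/9.78e+14 = 1.16374e-15
Step 2: 2*eps*eps0/q = 2*11.7*8.854e-14/1.602e-19 = 1.293281e+07
Step 3: W^2 = 1.293281e+07 * 1.16374e-15 * 0.624 = 9.39147e-09
Step 4: W = sqrt(9.39147e-09) = 9.691e-05 cm = 0.9691 um

0.9691


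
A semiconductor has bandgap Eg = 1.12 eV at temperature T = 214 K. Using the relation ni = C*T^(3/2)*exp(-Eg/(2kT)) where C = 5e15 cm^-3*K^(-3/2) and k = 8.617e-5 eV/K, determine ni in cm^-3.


Step 1: Compute kT = 8.617e-5 * 214 = 0.01844038 eV
Step 2: Exponent = -Eg/(2kT) = -1.12/(2*0.01844038) = -30.36814
Step 3: T^(3/2) = 214^1.5 = 3130.55
Step 4: ni = 5e15 * 3130.55 * exp(-30.36814) = 1.01e+06 cm^-3

1.01e+06


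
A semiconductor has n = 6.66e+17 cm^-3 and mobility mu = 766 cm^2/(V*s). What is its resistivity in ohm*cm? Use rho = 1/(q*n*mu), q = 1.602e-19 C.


Step 1: sigma = q * n * mu = 1.602e-19 * 6.66e+17 * 766 = 8.17270e+01 S/cm
Step 2: rho = 1 / sigma = 1 / 8.17270e+01 = 0.01224 ohm*cm

0.01224


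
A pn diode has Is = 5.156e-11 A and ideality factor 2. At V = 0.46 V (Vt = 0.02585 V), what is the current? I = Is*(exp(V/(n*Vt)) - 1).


Step 1: V/(n*Vt) = 0.46/(2*0.02585) = 8.8975
Step 2: exp(8.8975) = 7.3137e+03
Step 3: I = 5.156e-11 * (7.3137e+03 - 1) = 3.77e-07 A

3.77e-07


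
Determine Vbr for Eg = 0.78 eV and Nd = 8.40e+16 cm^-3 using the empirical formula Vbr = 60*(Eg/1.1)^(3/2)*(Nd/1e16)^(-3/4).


Step 1: Eg/1.1 = 0.78/1.1 = 0.709091
Step 2: (Eg/1.1)^1.5 = 0.709091^1.5 = 0.597108
Step 3: (Nd/1e16)^(-0.75) = (8.4)^(-0.75) = 0.202670
Step 4: Vbr = 60 * 0.597108 * 0.202670 = 7.3 V

7.3


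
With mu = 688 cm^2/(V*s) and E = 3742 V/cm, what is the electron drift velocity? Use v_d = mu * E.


Step 1: v_d = mu * E
Step 2: v_d = 688 * 3742 = 2574496
Step 3: v_d = 2.57e+06 cm/s

2.57e+06


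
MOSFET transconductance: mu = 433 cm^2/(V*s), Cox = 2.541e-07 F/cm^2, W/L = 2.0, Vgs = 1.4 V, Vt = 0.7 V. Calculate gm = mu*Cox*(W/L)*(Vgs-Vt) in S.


Step 1: Vov = Vgs - Vt = 1.4 - 0.7 = 0.7 V
Step 2: gm = mu * Cox * (W/L) * Vov
Step 3: gm = 433 * 2.541e-07 * 2.0 * 0.7 = 1.54e-04 S

1.54e-04


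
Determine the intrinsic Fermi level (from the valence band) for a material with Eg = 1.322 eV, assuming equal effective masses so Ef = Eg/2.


Step 1: For an intrinsic semiconductor, the Fermi level sits at midgap.
Step 2: Ef = Eg / 2 = 1.322 / 2 = 0.661 eV

0.661


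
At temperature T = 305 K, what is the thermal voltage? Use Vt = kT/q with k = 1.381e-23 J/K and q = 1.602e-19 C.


Step 1: kT = 1.381e-23 * 305 = 4.21205e-21 J
Step 2: Vt = kT/q = 4.21205e-21 / 1.602e-19
Step 3: Vt = 0.02629 V

0.02629


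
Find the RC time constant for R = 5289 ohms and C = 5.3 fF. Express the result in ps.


Step 1: tau = R * C
Step 2: tau = 5289 * 5.3 fF = 5289 * 5.3e-15 F
Step 3: tau = 2.80317e-11 s = 28.0317 ps

28.0317


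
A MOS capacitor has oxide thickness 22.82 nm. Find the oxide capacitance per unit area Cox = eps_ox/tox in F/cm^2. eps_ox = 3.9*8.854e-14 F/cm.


Step 1: eps_ox = 3.9 * 8.854e-14 = 3.45306e-13 F/cm
Step 2: tox in cm = 22.82 nm * 1e-7 = 2.2820e-06 cm
Step 3: Cox = 3.45306e-13 / 2.2820e-06 = 1.51e-07 F/cm^2

1.51e-07


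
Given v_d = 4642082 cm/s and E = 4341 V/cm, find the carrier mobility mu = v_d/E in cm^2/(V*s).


Step 1: mu = v_d / E
Step 2: mu = 4642082 / 4341
Step 3: mu = 1069.36 cm^2/(V*s)

1069.36


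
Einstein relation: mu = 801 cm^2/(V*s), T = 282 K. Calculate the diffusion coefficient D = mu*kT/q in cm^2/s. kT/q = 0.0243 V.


Step 1: D = mu * (kT/q)
Step 2: D = 801 * 0.0243
Step 3: D = 19.46 cm^2/s

19.46


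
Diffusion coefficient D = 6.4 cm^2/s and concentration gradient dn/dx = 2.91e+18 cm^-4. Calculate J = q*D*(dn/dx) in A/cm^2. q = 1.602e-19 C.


Step 1: J = q * D * (dn/dx)
Step 2: J = 1.602e-19 * 6.4 * 2.91e+18
Step 3: J = 2.98e+00 A/cm^2

2.98e+00


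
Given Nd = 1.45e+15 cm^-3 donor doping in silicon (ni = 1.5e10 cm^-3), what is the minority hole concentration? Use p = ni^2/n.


Step 1: Since Nd >> ni, n ≈ Nd = 1.45e+15 cm^-3
Step 2: p = ni^2 / n = (1.5e10)^2 / 1.45e+15
Step 3: p = 2.25e20 / 1.45e+15 = 1.55e+05 cm^-3

1.55e+05


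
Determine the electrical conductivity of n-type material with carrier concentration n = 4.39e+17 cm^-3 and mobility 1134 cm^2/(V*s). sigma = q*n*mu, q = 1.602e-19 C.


Step 1: sigma = q * n * mu
Step 2: sigma = 1.602e-19 * 4.39e+17 * 1134
Step 3: sigma = 7.975e+01 S/cm

7.975e+01


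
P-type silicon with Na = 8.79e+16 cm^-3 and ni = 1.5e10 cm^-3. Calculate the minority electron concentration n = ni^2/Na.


Step 1: Majority hole concentration p ≈ Na = 8.79e+16 cm^-3
Step 2: n = ni^2 / Na = (1.5e10)^2 / 8.79e+16
Step 3: n = 2.56e+03 cm^-3

2.56e+03


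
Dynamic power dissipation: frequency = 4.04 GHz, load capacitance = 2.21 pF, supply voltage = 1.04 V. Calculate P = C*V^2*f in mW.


Step 1: V^2 = 1.04^2 = 1.0816 V^2
Step 2: P = C*V^2*f = 2.21e-12 F * 1.0816 * 4.04e9 Hz
Step 3: P = 9.65695744e-03 W
Step 4: P = 9.657 mW

9.657


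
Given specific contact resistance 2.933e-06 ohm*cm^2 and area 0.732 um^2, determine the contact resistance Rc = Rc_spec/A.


Step 1: Convert area to cm^2: 0.732 um^2 = 7.3200e-09 cm^2
Step 2: Rc = Rc_spec / A = 2.933e-06 / 7.3200e-09
Step 3: Rc = 4.01e+02 ohms

4.01e+02


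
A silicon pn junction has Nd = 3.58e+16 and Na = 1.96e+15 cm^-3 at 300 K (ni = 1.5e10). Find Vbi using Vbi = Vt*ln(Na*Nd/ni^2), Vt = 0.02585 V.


Step 1: Compute Na*Nd/ni^2 = 1.96e+15 * 3.58e+16 / (1.5e10)^2 = 3.1186e+11
Step 2: ln(3.1186e+11) = 26.4658
Step 3: Vbi = 0.02585 * 26.4658 = 0.684 V

0.684


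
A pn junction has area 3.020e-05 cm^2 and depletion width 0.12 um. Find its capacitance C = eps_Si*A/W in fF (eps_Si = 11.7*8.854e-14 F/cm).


Step 1: eps_Si = 11.7 * 8.854e-14 = 1.035918e-12 F/cm
Step 2: W in cm = 0.12 * 1e-4 = 1.20e-05 cm
Step 3: C = 1.035918e-12 * 3.020e-05 / 1.20e-05 = 2.607060e-12 F
Step 4: C = 2607.06 fF

2607.06


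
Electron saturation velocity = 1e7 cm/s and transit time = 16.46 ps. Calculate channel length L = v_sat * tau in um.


Step 1: tau in seconds = 16.46 ps * 1e-12 = 1.6460e-11 s
Step 2: L = v_sat * tau = 1e7 * 1.6460e-11 = 1.6460e-04 cm
Step 3: L in um = 1.6460e-04 * 1e4 = 1.646 um

1.646


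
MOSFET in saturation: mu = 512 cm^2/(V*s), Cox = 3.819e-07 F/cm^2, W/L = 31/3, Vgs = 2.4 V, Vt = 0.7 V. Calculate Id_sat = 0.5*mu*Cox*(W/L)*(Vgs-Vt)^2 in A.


Step 1: Overdrive voltage Vov = Vgs - Vt = 2.4 - 0.7 = 1.7 V
Step 2: W/L = 31/3 = 10.3333
Step 3: Id = 0.5 * 512 * 3.819e-07 * 10.3333 * 1.7^2
Step 4: Id = 2.92e-03 A

2.92e-03


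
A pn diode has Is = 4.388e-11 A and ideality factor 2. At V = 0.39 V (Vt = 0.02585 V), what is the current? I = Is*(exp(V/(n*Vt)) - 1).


Step 1: V/(n*Vt) = 0.39/(2*0.02585) = 7.5435
Step 2: exp(7.5435) = 1.8884e+03
Step 3: I = 4.388e-11 * (1.8884e+03 - 1) = 8.28e-08 A

8.28e-08


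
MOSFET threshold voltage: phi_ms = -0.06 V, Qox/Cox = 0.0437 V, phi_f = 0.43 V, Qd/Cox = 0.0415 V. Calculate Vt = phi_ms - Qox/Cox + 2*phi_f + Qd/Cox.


Step 1: Vt = phi_ms - Qox/Cox + 2*phi_f + Qd/Cox
Step 2: Vt = -0.06 - 0.0437 + 2*0.43 + 0.0415
Step 3: Vt = -0.06 - 0.0437 + 0.86 + 0.0415
Step 4: Vt = 0.7978 V

0.7978


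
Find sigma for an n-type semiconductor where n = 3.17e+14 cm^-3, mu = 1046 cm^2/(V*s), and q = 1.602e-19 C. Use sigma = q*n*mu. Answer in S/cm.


Step 1: sigma = q * n * mu
Step 2: sigma = 1.602e-19 * 3.17e+14 * 1046
Step 3: sigma = 5.312e-02 S/cm

5.312e-02


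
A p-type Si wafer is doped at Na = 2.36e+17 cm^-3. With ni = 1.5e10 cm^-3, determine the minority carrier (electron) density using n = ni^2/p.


Step 1: Majority hole concentration p ≈ Na = 2.36e+17 cm^-3
Step 2: n = ni^2 / Na = (1.5e10)^2 / 2.36e+17
Step 3: n = 9.53e+02 cm^-3

9.53e+02


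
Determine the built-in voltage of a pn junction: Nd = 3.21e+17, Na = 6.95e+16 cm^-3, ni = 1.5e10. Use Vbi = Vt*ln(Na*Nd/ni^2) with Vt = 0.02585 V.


Step 1: Compute Na*Nd/ni^2 = 6.95e+16 * 3.21e+17 / (1.5e10)^2 = 9.9153e+13
Step 2: ln(9.9153e+13) = 32.2277
Step 3: Vbi = 0.02585 * 32.2277 = 0.833 V

0.833


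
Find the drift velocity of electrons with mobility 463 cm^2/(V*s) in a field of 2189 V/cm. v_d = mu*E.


Step 1: v_d = mu * E
Step 2: v_d = 463 * 2189 = 1013507
Step 3: v_d = 1.01e+06 cm/s

1.01e+06


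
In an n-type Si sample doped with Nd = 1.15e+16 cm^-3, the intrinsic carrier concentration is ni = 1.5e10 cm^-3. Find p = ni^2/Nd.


Step 1: Since Nd >> ni, n ≈ Nd = 1.15e+16 cm^-3
Step 2: p = ni^2 / n = (1.5e10)^2 / 1.15e+16
Step 3: p = 2.25e20 / 1.15e+16 = 1.96e+04 cm^-3

1.96e+04


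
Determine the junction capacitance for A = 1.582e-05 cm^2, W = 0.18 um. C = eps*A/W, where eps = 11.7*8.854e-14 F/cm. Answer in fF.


Step 1: eps_Si = 11.7 * 8.854e-14 = 1.035918e-12 F/cm
Step 2: W in cm = 0.18 * 1e-4 = 1.80e-05 cm
Step 3: C = 1.035918e-12 * 1.582e-05 / 1.80e-05 = 9.104568e-13 F
Step 4: C = 910.46 fF

910.46


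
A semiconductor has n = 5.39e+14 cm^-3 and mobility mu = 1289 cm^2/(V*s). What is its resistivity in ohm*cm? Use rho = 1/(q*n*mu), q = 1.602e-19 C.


Step 1: sigma = q * n * mu = 1.602e-19 * 5.39e+14 * 1289 = 1.11302e-01 S/cm
Step 2: rho = 1 / sigma = 1 / 1.11302e-01 = 8.985 ohm*cm

8.985


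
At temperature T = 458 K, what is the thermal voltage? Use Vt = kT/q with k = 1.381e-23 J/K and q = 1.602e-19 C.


Step 1: kT = 1.381e-23 * 458 = 6.32498e-21 J
Step 2: Vt = kT/q = 6.32498e-21 / 1.602e-19
Step 3: Vt = 0.03948 V

0.03948


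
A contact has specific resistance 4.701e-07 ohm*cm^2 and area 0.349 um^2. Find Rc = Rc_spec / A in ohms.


Step 1: Convert area to cm^2: 0.349 um^2 = 3.4900e-09 cm^2
Step 2: Rc = Rc_spec / A = 4.701e-07 / 3.4900e-09
Step 3: Rc = 1.35e+02 ohms

1.35e+02


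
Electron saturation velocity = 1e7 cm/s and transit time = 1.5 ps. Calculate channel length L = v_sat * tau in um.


Step 1: tau in seconds = 1.5 ps * 1e-12 = 1.5000e-12 s
Step 2: L = v_sat * tau = 1e7 * 1.5000e-12 = 1.5000e-05 cm
Step 3: L in um = 1.5000e-05 * 1e4 = 0.15 um

0.15


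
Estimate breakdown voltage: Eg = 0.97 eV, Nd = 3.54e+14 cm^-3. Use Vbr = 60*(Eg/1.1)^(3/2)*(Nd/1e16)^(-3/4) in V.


Step 1: Eg/1.1 = 0.97/1.1 = 0.881818
Step 2: (Eg/1.1)^1.5 = 0.881818^1.5 = 0.828073
Step 3: (Nd/1e16)^(-0.75) = (0.0354)^(-0.75) = 12.253144
Step 4: Vbr = 60 * 0.828073 * 12.253144 = 608.8 V

608.8


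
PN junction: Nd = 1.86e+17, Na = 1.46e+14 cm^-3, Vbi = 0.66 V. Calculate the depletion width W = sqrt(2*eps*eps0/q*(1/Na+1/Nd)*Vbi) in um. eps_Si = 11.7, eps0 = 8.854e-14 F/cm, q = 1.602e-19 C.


Step 1: 1/Na + 1/Nd = 1/1.46e+14 + 1/1.86e+17 = 6.85469e-15
Step 2: 2*eps*eps0/q = 2*11.7*8.854e-14/1.602e-19 = 1.293281e+07
Step 3: W^2 = 1.293281e+07 * 6.85469e-15 * 0.66 = 5.85093e-08
Step 4: W = sqrt(5.85093e-08) = 2.419e-04 cm = 2.419 um

2.419


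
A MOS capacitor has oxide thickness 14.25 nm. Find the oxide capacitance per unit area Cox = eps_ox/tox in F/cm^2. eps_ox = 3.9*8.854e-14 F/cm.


Step 1: eps_ox = 3.9 * 8.854e-14 = 3.45306e-13 F/cm
Step 2: tox in cm = 14.25 nm * 1e-7 = 1.4250e-06 cm
Step 3: Cox = 3.45306e-13 / 1.4250e-06 = 2.42e-07 F/cm^2

2.42e-07


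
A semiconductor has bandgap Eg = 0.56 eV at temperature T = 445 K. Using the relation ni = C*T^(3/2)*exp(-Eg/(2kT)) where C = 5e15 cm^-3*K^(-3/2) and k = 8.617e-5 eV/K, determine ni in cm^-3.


Step 1: Compute kT = 8.617e-5 * 445 = 0.03834565 eV
Step 2: Exponent = -Eg/(2kT) = -0.56/(2*0.03834565) = -7.30200
Step 3: T^(3/2) = 445^1.5 = 9387.29
Step 4: ni = 5e15 * 9387.29 * exp(-7.30200) = 3.16e+16 cm^-3

3.16e+16


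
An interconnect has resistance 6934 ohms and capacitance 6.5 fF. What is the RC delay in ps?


Step 1: tau = R * C
Step 2: tau = 6934 * 6.5 fF = 6934 * 6.5e-15 F
Step 3: tau = 4.5071e-11 s = 45.071 ps

45.071


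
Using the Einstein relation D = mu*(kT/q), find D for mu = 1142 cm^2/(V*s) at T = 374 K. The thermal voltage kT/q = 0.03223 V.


Step 1: D = mu * (kT/q)
Step 2: D = 1142 * 0.03223
Step 3: D = 36.81 cm^2/s

36.81


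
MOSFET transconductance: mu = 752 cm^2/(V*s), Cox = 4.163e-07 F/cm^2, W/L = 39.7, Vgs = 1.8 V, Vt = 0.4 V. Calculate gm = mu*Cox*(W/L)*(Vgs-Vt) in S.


Step 1: Vov = Vgs - Vt = 1.8 - 0.4 = 1.4 V
Step 2: gm = mu * Cox * (W/L) * Vov
Step 3: gm = 752 * 4.163e-07 * 39.7 * 1.4 = 1.74e-02 S

1.74e-02


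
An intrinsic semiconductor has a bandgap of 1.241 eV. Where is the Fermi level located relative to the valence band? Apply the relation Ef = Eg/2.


Step 1: For an intrinsic semiconductor, the Fermi level sits at midgap.
Step 2: Ef = Eg / 2 = 1.241 / 2 = 0.6205 eV

0.6205


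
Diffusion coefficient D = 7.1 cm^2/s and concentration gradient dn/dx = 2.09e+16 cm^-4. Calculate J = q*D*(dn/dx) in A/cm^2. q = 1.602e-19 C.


Step 1: J = q * D * (dn/dx)
Step 2: J = 1.602e-19 * 7.1 * 2.09e+16
Step 3: J = 2.38e-02 A/cm^2

2.38e-02


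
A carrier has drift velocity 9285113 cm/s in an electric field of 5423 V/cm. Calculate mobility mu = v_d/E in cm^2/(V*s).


Step 1: mu = v_d / E
Step 2: mu = 9285113 / 5423
Step 3: mu = 1712.17 cm^2/(V*s)

1712.17


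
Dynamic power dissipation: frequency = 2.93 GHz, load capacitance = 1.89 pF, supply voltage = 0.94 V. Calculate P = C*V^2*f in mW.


Step 1: V^2 = 0.94^2 = 0.8836 V^2
Step 2: P = C*V^2*f = 1.89e-12 F * 0.8836 * 2.93e9 Hz
Step 3: P = 4.89311172e-03 W
Step 4: P = 4.893 mW

4.893


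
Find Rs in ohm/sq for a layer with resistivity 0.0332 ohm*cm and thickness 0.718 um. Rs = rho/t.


Step 1: Convert thickness to cm: t = 0.718 um = 7.1800e-05 cm
Step 2: Rs = rho / t = 0.0332 / 7.1800e-05
Step 3: Rs = 462.4 ohm/sq

462.4


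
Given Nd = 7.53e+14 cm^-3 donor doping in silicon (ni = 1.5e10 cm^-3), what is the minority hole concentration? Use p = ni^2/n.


Step 1: Since Nd >> ni, n ≈ Nd = 7.53e+14 cm^-3
Step 2: p = ni^2 / n = (1.5e10)^2 / 7.53e+14
Step 3: p = 2.25e20 / 7.53e+14 = 2.99e+05 cm^-3

2.99e+05


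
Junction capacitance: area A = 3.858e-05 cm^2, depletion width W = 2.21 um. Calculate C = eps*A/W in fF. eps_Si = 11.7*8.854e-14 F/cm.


Step 1: eps_Si = 11.7 * 8.854e-14 = 1.035918e-12 F/cm
Step 2: W in cm = 2.21 * 1e-4 = 2.21e-04 cm
Step 3: C = 1.035918e-12 * 3.858e-05 / 2.21e-04 = 1.808403e-13 F
Step 4: C = 180.84 fF

180.84


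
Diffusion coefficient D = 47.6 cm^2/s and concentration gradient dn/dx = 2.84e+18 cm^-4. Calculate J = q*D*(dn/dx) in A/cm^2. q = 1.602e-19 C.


Step 1: J = q * D * (dn/dx)
Step 2: J = 1.602e-19 * 47.6 * 2.84e+18
Step 3: J = 2.17e+01 A/cm^2

2.17e+01


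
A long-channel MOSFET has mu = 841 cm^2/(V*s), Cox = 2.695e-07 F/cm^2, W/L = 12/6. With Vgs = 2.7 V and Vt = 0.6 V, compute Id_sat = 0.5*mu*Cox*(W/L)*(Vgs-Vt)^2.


Step 1: Overdrive voltage Vov = Vgs - Vt = 2.7 - 0.6 = 2.1 V
Step 2: W/L = 12/6 = 2
Step 3: Id = 0.5 * 841 * 2.695e-07 * 2 * 2.1^2
Step 4: Id = 1.00e-03 A

1.00e-03


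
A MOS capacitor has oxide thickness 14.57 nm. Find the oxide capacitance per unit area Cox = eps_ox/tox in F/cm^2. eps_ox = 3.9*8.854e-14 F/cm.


Step 1: eps_ox = 3.9 * 8.854e-14 = 3.45306e-13 F/cm
Step 2: tox in cm = 14.57 nm * 1e-7 = 1.4570e-06 cm
Step 3: Cox = 3.45306e-13 / 1.4570e-06 = 2.37e-07 F/cm^2

2.37e-07


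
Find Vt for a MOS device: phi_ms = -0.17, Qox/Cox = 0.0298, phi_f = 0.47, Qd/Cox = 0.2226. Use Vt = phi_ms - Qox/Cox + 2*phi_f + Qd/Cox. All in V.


Step 1: Vt = phi_ms - Qox/Cox + 2*phi_f + Qd/Cox
Step 2: Vt = -0.17 - 0.0298 + 2*0.47 + 0.2226
Step 3: Vt = -0.17 - 0.0298 + 0.94 + 0.2226
Step 4: Vt = 0.9628 V

0.9628


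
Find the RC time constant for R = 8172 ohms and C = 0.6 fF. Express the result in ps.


Step 1: tau = R * C
Step 2: tau = 8172 * 0.6 fF = 8172 * 6.0e-16 F
Step 3: tau = 4.9032e-12 s = 4.9032 ps

4.9032


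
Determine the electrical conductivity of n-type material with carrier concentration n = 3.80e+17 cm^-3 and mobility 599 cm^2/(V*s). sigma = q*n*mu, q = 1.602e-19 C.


Step 1: sigma = q * n * mu
Step 2: sigma = 1.602e-19 * 3.80e+17 * 599
Step 3: sigma = 3.646e+01 S/cm

3.646e+01


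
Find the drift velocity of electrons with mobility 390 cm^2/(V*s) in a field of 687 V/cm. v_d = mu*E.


Step 1: v_d = mu * E
Step 2: v_d = 390 * 687 = 267930
Step 3: v_d = 2.68e+05 cm/s

2.68e+05


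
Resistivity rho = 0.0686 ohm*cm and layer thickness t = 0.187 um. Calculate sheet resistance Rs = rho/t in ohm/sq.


Step 1: Convert thickness to cm: t = 0.187 um = 1.8700e-05 cm
Step 2: Rs = rho / t = 0.0686 / 1.8700e-05
Step 3: Rs = 3668.4 ohm/sq

3668.4


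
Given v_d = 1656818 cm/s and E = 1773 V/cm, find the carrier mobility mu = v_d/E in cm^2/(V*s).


Step 1: mu = v_d / E
Step 2: mu = 1656818 / 1773
Step 3: mu = 934.47 cm^2/(V*s)

934.47


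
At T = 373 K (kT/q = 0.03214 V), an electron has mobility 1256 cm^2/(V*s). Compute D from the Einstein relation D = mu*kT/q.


Step 1: D = mu * (kT/q)
Step 2: D = 1256 * 0.03214
Step 3: D = 40.37 cm^2/s

40.37


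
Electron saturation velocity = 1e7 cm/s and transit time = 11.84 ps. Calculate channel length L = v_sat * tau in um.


Step 1: tau in seconds = 11.84 ps * 1e-12 = 1.1840e-11 s
Step 2: L = v_sat * tau = 1e7 * 1.1840e-11 = 1.1840e-04 cm
Step 3: L in um = 1.1840e-04 * 1e4 = 1.184 um

1.184


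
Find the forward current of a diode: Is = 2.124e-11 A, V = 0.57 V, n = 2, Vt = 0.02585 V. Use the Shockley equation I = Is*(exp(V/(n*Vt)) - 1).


Step 1: V/(n*Vt) = 0.57/(2*0.02585) = 11.0251
Step 2: exp(11.0251) = 6.1396e+04
Step 3: I = 2.124e-11 * (6.1396e+04 - 1) = 1.30e-06 A

1.30e-06


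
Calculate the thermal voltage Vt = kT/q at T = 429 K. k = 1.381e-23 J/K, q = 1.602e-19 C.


Step 1: kT = 1.381e-23 * 429 = 5.92449e-21 J
Step 2: Vt = kT/q = 5.92449e-21 / 1.602e-19
Step 3: Vt = 0.03698 V

0.03698


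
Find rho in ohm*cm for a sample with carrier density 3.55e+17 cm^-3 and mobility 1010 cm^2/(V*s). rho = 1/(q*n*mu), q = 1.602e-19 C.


Step 1: sigma = q * n * mu = 1.602e-19 * 3.55e+17 * 1010 = 5.74397e+01 S/cm
Step 2: rho = 1 / sigma = 1 / 5.74397e+01 = 0.01741 ohm*cm

0.01741


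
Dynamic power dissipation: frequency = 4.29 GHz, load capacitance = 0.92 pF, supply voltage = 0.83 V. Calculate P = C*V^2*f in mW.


Step 1: V^2 = 0.83^2 = 0.6889 V^2
Step 2: P = C*V^2*f = 0.92e-12 F * 0.6889 * 4.29e9 Hz
Step 3: P = 2.71895052e-03 W
Step 4: P = 2.719 mW

2.719
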